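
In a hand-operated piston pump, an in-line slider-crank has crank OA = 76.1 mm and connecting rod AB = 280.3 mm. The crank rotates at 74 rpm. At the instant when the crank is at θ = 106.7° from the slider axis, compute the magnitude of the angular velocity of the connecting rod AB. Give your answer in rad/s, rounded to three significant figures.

ω = 7.749 rad/s (converted from 74 rpm).
The rod makes angle φ with the slider axis where L sinφ = r sinθ; differentiating, L cosφ·φ̇ = r ω cosθ.
L cosφ = √(L² − r² sin²θ) = 0.27066 m.
|ω_rod| = r ω |cosθ| / √(L² − r² sin²θ) = 0.0761·7.749·0.28736/0.27066 = 0.62611 rad/s.

0.626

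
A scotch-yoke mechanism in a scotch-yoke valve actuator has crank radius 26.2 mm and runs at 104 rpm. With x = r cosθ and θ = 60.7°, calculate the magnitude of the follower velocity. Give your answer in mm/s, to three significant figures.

ω = 10.89 rad/s (from 104 rpm).
x = r cosθ ⇒ ẋ = −rω sinθ.
|v| = rω|sinθ| = 0.0262·10.89·|sin 60.7°| = 0.24884 m/s = 248.84 mm/s.

249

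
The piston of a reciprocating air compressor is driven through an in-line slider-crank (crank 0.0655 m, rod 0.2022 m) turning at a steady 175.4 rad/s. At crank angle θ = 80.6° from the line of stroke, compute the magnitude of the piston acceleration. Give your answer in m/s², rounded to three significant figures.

ω = 175.4 rad/s
x(θ) = r cosθ + √(L² − r² sin²θ); with ω constant, a = ω²·d²x/dθ².
d²x/dθ² = −r cosθ − r²(cos2θ)/√u − r⁴ sin²2θ/(4u^{3/2}),  u = L² − r² sin²θ = 0.036709 m².
Substituting r = 0.0655 m, L = 0.2022 m, θ = 80.6°: d²x/dθ² = +0.010432 m.
a = ω²·d²x/dθ² = (175.4)²·(+0.010432) = +320.93 m/s²;  |a| = 320.93 m/s².

321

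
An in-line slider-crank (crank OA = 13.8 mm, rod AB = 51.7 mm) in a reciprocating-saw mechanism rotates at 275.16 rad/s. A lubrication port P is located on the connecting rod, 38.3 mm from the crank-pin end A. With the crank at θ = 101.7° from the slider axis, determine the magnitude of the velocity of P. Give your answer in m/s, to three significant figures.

3.57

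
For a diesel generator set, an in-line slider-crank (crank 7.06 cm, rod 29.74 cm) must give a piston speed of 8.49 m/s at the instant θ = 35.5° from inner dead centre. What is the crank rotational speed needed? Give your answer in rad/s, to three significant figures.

For an in-line slider-crank, |v_piston| = rω|sinθ|·[1 + r cosθ/√(L² − r² sin²θ)].
With r = 0.0706 m, L = 0.2974 m, θ = 35.5°: the bracketed kinematic factor |dx/dθ| = 0.048997 m.
ω = v/|dx/dθ| = 8.49/0.048997 = 173.27 rad/s.

173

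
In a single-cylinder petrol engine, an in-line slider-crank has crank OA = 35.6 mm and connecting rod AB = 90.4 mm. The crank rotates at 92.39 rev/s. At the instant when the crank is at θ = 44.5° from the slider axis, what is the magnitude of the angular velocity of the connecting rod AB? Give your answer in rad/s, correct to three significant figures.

170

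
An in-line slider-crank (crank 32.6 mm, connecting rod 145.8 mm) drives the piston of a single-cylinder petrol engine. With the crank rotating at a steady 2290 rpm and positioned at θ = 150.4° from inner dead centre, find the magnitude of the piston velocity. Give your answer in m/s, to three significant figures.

ω = 2π·2290/60 = 239.8 rad/s
For an in-line slider-crank, x = r cosθ + √(L² − r² sin²θ), so v = −rω sinθ·[1 + r cosθ/√(L² − r² sin²θ)].
With r = 0.0326 m, L = 0.1458 m, θ = 150.4°: √(L² − r² sin²θ) = 0.14491 m.
v = −0.0326·239.8·0.49394·[1 + 0.0326·-0.86949/0.14491] = -3.1062 m/s.
|v| = 3.1062 m/s.

3.11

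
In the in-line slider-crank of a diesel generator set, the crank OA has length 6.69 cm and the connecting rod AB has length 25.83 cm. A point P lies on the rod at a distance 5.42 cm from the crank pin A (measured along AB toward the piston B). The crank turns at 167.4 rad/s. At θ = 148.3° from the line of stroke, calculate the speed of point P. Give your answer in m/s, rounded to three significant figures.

9.39

ω = 167.4 rad/s.  Crank-pin speed |V_A| = rω = 11.199 m/s, perpendicular to OA.
Rod angle: sinφ = −(r/L) sinθ ⇒ φ = -7.822°; ω_rod = −rω cosθ/√(L²−r²sin²θ) = +37.235 rad/s.
V_P = V_A + ω_rod × AP, with AP = 0.0542 m along the rod.
Components: V_Px = −rω sinθ − a·ω_rod·sinφ = -5.6101 m/s;  V_Py = rω cosθ + a·ω_rod·cosφ = -7.5289 m/s.
|V_P| = √(V_Px² + V_Py²) = 9.3893 m/s.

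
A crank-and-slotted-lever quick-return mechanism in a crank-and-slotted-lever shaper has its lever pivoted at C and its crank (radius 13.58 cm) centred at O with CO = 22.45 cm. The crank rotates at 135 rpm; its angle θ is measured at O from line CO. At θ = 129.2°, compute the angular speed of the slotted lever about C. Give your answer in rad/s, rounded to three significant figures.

ω = 14.14 rad/s (from 135 rpm).
Crank pin A relative to C: A = (d + r cosθ, r sinθ); lever angle φ = atan2(r sinθ, d + r cosθ).
Differentiating tanφ: φ̇ = rω(d cosθ + r)/(d² + r² + 2dr cosθ).
d² + r² + 2dr cosθ = |CA|² = 0.0303044 m²;  d cosθ + r = -0.0060906 m.
|ω_lever| = |0.1358·14.14·-0.0060906| / 0.0303044 = 0.38585 rad/s.

0.386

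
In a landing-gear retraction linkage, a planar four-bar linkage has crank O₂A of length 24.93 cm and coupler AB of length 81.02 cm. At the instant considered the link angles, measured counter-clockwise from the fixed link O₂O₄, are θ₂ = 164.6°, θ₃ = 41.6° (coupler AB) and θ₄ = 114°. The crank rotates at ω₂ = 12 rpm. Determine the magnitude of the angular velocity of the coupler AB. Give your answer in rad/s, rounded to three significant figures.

ω₂ = 1.257 rad/s (from 12 rpm).
Differentiating the loop-closure r₂e^{iθ₂}+r₃e^{iθ₃}=r₁+r₄e^{iθ₄} gives r₂ω₂e^{iθ₂}+r₃ω₃e^{iθ₃}=r₄ω₄e^{iθ₄}.
Eliminating the other unknown: ω₃ = r₂ω₂ sin(θ₄−θ₂) / [r₃ sin(θ₃−θ₄)].
Numerator sine = -0.77273; denominator sine = -0.95319.
Result = 0.2493·1.257·(-0.77273) / (0.8102·(-0.95319)) = +0.31347 rad/s; magnitude 0.31347 rad/s.

0.313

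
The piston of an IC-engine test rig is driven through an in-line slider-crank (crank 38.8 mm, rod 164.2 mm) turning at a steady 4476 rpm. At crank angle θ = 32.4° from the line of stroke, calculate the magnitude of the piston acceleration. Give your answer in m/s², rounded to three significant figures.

ω = 2π·4476/60 = 468.7 rad/s
x(θ) = r cosθ + √(L² − r² sin²θ); with ω constant, a = ω²·d²x/dθ².
d²x/dθ² = −r cosθ − r²(cos2θ)/√u − r⁴ sin²2θ/(4u^{3/2}),  u = L² − r² sin²θ = 0.0265294 m².
Substituting r = 0.0388 m, L = 0.1642 m, θ = 32.4°: d²x/dθ² = -0.036803 m.
a = ω²·d²x/dθ² = (468.7)²·(-0.036803) = -8085.7 m/s²;  |a| = 8085.7 m/s².

8090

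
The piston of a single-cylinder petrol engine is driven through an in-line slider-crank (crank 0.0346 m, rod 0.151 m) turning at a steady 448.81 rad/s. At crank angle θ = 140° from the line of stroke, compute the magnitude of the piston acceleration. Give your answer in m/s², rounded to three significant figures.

5040

ω = 448.8 rad/s
x(θ) = r cosθ + √(L² − r² sin²θ); with ω constant, a = ω²·d²x/dθ².
d²x/dθ² = −r cosθ − r²(cos2θ)/√u − r⁴ sin²2θ/(4u^{3/2}),  u = L² − r² sin²θ = 0.0223064 m².
Substituting r = 0.0346 m, L = 0.151 m, θ = 140°: d²x/dθ² = +0.025009 m.
a = ω²·d²x/dθ² = (448.8)²·(+0.025009) = +5037.6 m/s²;  |a| = 5037.6 m/s².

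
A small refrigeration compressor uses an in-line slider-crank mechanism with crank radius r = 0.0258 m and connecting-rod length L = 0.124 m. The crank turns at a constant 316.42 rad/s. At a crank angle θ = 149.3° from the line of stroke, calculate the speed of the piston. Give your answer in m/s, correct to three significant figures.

3.42

ω = 316.4 rad/s
For an in-line slider-crank, x = r cosθ + √(L² − r² sin²θ), so v = −rω sinθ·[1 + r cosθ/√(L² − r² sin²θ)].
With r = 0.0258 m, L = 0.124 m, θ = 149.3°: √(L² − r² sin²θ) = 0.1233 m.
v = −0.0258·316.4·0.51054·[1 + 0.0258·-0.85985/0.1233] = -3.418 m/s.
|v| = 3.418 m/s.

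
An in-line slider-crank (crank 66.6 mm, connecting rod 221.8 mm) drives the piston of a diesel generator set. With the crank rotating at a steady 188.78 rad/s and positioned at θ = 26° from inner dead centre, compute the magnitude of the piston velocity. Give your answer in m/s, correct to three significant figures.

ω = 188.8 rad/s
For an in-line slider-crank, x = r cosθ + √(L² − r² sin²θ), so v = −rω sinθ·[1 + r cosθ/√(L² − r² sin²θ)].
With r = 0.0666 m, L = 0.2218 m, θ = 26°: √(L² − r² sin²θ) = 0.21987 m.
v = −0.0666·188.8·0.43837·[1 + 0.0666·0.89879/0.21987] = -7.012 m/s.
|v| = 7.012 m/s.

7.01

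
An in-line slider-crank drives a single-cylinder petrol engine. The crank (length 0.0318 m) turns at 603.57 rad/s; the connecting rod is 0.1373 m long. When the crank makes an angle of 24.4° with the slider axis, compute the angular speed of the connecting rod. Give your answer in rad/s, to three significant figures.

128

ω = 603.6 rad/s
The rod makes angle φ with the slider axis where L sinφ = r sinθ; differentiating, L cosφ·φ̇ = r ω cosθ.
L cosφ = √(L² − r² sin²θ) = 0.13667 m.
|ω_rod| = r ω |cosθ| / √(L² − r² sin²θ) = 0.0318·603.6·0.91068/0.13667 = 127.89 rad/s.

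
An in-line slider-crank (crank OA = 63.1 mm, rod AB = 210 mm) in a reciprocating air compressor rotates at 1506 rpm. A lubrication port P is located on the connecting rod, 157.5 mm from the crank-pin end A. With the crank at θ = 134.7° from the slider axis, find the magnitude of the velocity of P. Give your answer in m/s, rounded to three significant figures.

ω = 157.7 rad/s.  Crank-pin speed |V_A| = rω = 9.9514 m/s, perpendicular to OA.
Rod angle: sinφ = −(r/L) sinθ ⇒ φ = -12.332°; ω_rod = −rω cosθ/√(L²−r²sin²θ) = +34.119 rad/s.
V_P = V_A + ω_rod × AP, with AP = 0.1575 m along the rod.
Components: V_Px = −rω sinθ − a·ω_rod·sinφ = -5.9257 m/s;  V_Py = rω cosθ + a·ω_rod·cosφ = -1.7499 m/s.
|V_P| = √(V_Px² + V_Py²) = 6.1787 m/s.

6.18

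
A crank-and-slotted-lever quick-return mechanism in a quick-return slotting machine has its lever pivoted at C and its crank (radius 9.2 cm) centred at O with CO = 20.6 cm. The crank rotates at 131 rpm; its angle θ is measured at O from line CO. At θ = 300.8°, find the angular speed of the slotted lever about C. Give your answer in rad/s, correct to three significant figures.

3.54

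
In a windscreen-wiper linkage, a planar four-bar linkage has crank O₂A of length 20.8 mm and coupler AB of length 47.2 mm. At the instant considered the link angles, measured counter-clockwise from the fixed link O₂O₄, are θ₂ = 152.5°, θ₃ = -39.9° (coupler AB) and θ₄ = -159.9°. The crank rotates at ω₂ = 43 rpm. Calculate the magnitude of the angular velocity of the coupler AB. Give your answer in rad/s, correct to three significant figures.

1.69

ω₂ = 4.503 rad/s (from 43 rpm).
Differentiating the loop-closure r₂e^{iθ₂}+r₃e^{iθ₃}=r₁+r₄e^{iθ₄} gives r₂ω₂e^{iθ₂}+r₃ω₃e^{iθ₃}=r₄ω₄e^{iθ₄}.
Eliminating the other unknown: ω₃ = r₂ω₂ sin(θ₄−θ₂) / [r₃ sin(θ₃−θ₄)].
Numerator sine = +0.73846; denominator sine = +0.86603.
Result = 0.0208·4.503·(+0.73846) / (0.0472·(+0.86603)) = +1.692 rad/s; magnitude 1.692 rad/s.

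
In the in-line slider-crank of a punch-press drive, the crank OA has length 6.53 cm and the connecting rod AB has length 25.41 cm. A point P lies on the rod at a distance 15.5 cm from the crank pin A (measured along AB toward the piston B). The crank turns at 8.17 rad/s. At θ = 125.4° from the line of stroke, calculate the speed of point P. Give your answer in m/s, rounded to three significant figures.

ω = 8.17 rad/s.  Crank-pin speed |V_A| = rω = 0.5335 m/s, perpendicular to OA.
Rod angle: sinφ = −(r/L) sinθ ⇒ φ = -12.092°; ω_rod = −rω cosθ/√(L²−r²sin²θ) = +1.2438 rad/s.
V_P = V_A + ω_rod × AP, with AP = 0.155 m along the rod.
Components: V_Px = −rω sinθ − a·ω_rod·sinφ = -0.39449 m/s;  V_Py = rω cosθ + a·ω_rod·cosφ = -0.12053 m/s.
|V_P| = √(V_Px² + V_Py²) = 0.41249 m/s.

0.412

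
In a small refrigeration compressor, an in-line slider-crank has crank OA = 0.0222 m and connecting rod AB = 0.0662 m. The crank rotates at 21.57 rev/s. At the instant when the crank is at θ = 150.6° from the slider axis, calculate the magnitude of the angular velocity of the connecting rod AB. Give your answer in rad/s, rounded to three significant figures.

40.1

ω = 135.5 rad/s (converted from 21.57 rev/s).
The rod makes angle φ with the slider axis where L sinφ = r sinθ; differentiating, L cosφ·φ̇ = r ω cosθ.
L cosφ = √(L² − r² sin²θ) = 0.065297 m.
|ω_rod| = r ω |cosθ| / √(L² − r² sin²θ) = 0.0222·135.5·0.87121/0.065297 = 40.144 rad/s.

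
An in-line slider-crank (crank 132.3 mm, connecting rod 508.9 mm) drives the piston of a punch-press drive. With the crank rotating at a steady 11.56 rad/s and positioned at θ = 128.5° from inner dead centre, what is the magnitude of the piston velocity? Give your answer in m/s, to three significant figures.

0.999

ω = 11.56 rad/s
For an in-line slider-crank, x = r cosθ + √(L² − r² sin²θ), so v = −rω sinθ·[1 + r cosθ/√(L² − r² sin²θ)].
With r = 0.1323 m, L = 0.5089 m, θ = 128.5°: √(L² − r² sin²θ) = 0.49826 m.
v = −0.1323·11.56·0.78261·[1 + 0.1323·-0.62251/0.49826] = -0.99907 m/s.
|v| = 0.99907 m/s.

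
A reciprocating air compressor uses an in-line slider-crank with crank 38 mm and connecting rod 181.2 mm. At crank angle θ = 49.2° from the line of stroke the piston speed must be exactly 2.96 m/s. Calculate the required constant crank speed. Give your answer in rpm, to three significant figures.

For an in-line slider-crank, |v_piston| = rω|sinθ|·[1 + r cosθ/√(L² − r² sin²θ)].
With r = 0.038 m, L = 0.1812 m, θ = 49.2°: the bracketed kinematic factor |dx/dθ| = 0.032758 m.
ω = v/|dx/dθ| = 2.96/0.032758 = 90.359 rad/s.
N = 60ω/(2π) = 862.86 rpm.

863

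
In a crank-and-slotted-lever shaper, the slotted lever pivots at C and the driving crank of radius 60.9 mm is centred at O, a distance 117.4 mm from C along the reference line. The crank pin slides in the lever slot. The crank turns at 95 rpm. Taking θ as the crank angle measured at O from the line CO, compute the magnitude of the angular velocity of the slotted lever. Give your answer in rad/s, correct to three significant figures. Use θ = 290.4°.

2.74

ω = 9.948 rad/s (from 95 rpm).
Crank pin A relative to C: A = (d + r cosθ, r sinθ); lever angle φ = atan2(r sinθ, d + r cosθ).
Differentiating tanφ: φ̇ = rω(d cosθ + r)/(d² + r² + 2dr cosθ).
d² + r² + 2dr cosθ = |CA|² = 0.0224759 m²;  d cosθ + r = +0.10182 m.
|ω_lever| = |0.0609·9.948·+0.10182| / 0.0224759 = 2.7447 rad/s.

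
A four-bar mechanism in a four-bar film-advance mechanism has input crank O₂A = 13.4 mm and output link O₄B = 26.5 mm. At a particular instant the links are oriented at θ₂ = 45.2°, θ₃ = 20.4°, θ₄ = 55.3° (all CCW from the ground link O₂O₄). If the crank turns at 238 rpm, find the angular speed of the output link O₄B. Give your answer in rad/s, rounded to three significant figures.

9.24

ω₂ = 24.92 rad/s (from 238 rpm).
Differentiating the loop-closure r₂e^{iθ₂}+r₃e^{iθ₃}=r₁+r₄e^{iθ₄} gives r₂ω₂e^{iθ₂}+r₃ω₃e^{iθ₃}=r₄ω₄e^{iθ₄}.
Eliminating the other unknown: ω₄ = r₂ω₂ sin(θ₂−θ₃) / [r₄ sin(θ₄−θ₃)].
Numerator sine = +0.41945; denominator sine = +0.57215.
Result = 0.0134·24.92·(+0.41945) / (0.0265·(+0.57215)) = +9.2393 rad/s; magnitude 9.2393 rad/s.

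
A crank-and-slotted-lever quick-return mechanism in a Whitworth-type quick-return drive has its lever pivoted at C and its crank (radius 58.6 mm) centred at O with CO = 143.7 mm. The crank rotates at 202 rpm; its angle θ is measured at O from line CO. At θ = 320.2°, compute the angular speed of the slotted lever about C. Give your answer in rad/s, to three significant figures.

ω = 21.15 rad/s (from 202 rpm).
Crank pin A relative to C: A = (d + r cosθ, r sinθ); lever angle φ = atan2(r sinθ, d + r cosθ).
Differentiating tanφ: φ̇ = rω(d cosθ + r)/(d² + r² + 2dr cosθ).
d² + r² + 2dr cosθ = |CA|² = 0.0370228 m²;  d cosθ + r = +0.169 m.
|ω_lever| = |0.0586·21.15·+0.169| / 0.0370228 = 5.6585 rad/s.

5.66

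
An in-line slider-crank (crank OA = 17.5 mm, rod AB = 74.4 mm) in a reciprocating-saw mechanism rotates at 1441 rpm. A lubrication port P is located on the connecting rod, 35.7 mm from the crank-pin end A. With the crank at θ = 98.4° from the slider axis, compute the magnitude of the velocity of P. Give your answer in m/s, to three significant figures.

ω = 150.9 rad/s.  Crank-pin speed |V_A| = rω = 2.6408 m/s, perpendicular to OA.
Rod angle: sinφ = −(r/L) sinθ ⇒ φ = -13.456°; ω_rod = −rω cosθ/√(L²−r²sin²θ) = +5.3314 rad/s.
V_P = V_A + ω_rod × AP, with AP = 0.0357 m along the rod.
Components: V_Px = −rω sinθ − a·ω_rod·sinφ = -2.5682 m/s;  V_Py = rω cosθ + a·ω_rod·cosφ = -0.20066 m/s.
|V_P| = √(V_Px² + V_Py²) = 2.576 m/s.

2.58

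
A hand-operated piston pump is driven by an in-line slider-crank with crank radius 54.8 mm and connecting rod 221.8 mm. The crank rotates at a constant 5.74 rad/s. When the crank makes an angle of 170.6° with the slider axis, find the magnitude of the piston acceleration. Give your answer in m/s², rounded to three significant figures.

1.36

ω = 5.74 rad/s
x(θ) = r cosθ + √(L² − r² sin²θ); with ω constant, a = ω²·d²x/dθ².
d²x/dθ² = −r cosθ − r²(cos2θ)/√u − r⁴ sin²2θ/(4u^{3/2}),  u = L² − r² sin²θ = 0.0491151 m².
Substituting r = 0.0548 m, L = 0.2218 m, θ = 170.6°: d²x/dθ² = +0.041215 m.
a = ω²·d²x/dθ² = (5.74)²·(+0.041215) = +1.3579 m/s²;  |a| = 1.3579 m/s².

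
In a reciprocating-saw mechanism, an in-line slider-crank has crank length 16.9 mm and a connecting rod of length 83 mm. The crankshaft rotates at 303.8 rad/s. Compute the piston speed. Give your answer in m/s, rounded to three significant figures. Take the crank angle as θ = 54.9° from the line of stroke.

ω = 303.8 rad/s
For an in-line slider-crank, x = r cosθ + √(L² − r² sin²θ), so v = −rω sinθ·[1 + r cosθ/√(L² − r² sin²θ)].
With r = 0.0169 m, L = 0.083 m, θ = 54.9°: √(L² − r² sin²θ) = 0.08184 m.
v = −0.0169·303.8·0.81815·[1 + 0.0169·0.57501/0.08184] = -4.6993 m/s.
|v| = 4.6993 m/s.

4.70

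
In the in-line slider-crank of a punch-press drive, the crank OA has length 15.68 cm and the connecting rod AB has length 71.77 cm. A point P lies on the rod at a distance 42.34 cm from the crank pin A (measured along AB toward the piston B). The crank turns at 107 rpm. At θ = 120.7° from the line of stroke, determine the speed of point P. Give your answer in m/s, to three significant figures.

ω = 11.21 rad/s.  Crank-pin speed |V_A| = rω = 1.7569 m/s, perpendicular to OA.
Rod angle: sinφ = −(r/L) sinθ ⇒ φ = -10.828°; ω_rod = −rω cosθ/√(L²−r²sin²θ) = +1.2725 rad/s.
V_P = V_A + ω_rod × AP, with AP = 0.4234 m along the rod.
Components: V_Px = −rω sinθ − a·ω_rod·sinφ = -1.4095 m/s;  V_Py = rω cosθ + a·ω_rod·cosφ = -0.36782 m/s.
|V_P| = √(V_Px² + V_Py²) = 1.4567 m/s.

1.46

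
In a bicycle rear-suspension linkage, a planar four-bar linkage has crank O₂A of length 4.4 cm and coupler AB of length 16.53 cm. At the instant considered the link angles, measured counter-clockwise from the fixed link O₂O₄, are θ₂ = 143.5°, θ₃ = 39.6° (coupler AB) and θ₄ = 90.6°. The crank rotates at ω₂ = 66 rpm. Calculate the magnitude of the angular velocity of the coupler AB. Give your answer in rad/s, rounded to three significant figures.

ω₂ = 6.912 rad/s (from 66 rpm).
Differentiating the loop-closure r₂e^{iθ₂}+r₃e^{iθ₃}=r₁+r₄e^{iθ₄} gives r₂ω₂e^{iθ₂}+r₃ω₃e^{iθ₃}=r₄ω₄e^{iθ₄}.
Eliminating the other unknown: ω₃ = r₂ω₂ sin(θ₄−θ₂) / [r₃ sin(θ₃−θ₄)].
Numerator sine = -0.79758; denominator sine = -0.77715.
Result = 0.044·6.912·(-0.79758) / (0.1653·(-0.77715)) = +1.8881 rad/s; magnitude 1.8881 rad/s.

1.89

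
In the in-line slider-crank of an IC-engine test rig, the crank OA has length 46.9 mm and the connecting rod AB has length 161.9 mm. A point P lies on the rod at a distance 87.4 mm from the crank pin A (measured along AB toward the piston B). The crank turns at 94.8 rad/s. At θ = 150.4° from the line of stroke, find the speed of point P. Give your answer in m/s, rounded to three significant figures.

ω = 94.8 rad/s.  Crank-pin speed |V_A| = rω = 4.4461 m/s, perpendicular to OA.
Rod angle: sinφ = −(r/L) sinθ ⇒ φ = -8.227°; ω_rod = −rω cosθ/√(L²−r²sin²θ) = +24.126 rad/s.
V_P = V_A + ω_rod × AP, with AP = 0.0874 m along the rod.
Components: V_Px = −rω sinθ − a·ω_rod·sinφ = -1.8944 m/s;  V_Py = rω cosθ + a·ω_rod·cosφ = -1.7789 m/s.
|V_P| = √(V_Px² + V_Py²) = 2.5987 m/s.

2.60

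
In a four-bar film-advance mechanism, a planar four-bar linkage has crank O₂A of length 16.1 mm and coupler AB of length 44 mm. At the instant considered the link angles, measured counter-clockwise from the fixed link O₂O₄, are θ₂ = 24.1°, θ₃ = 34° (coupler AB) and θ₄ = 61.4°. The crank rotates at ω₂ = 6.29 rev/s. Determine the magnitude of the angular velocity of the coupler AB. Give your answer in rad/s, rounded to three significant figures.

ω₂ = 39.52 rad/s (from 6.29 rev/s).
Differentiating the loop-closure r₂e^{iθ₂}+r₃e^{iθ₃}=r₁+r₄e^{iθ₄} gives r₂ω₂e^{iθ₂}+r₃ω₃e^{iθ₃}=r₄ω₄e^{iθ₄}.
Eliminating the other unknown: ω₃ = r₂ω₂ sin(θ₄−θ₂) / [r₃ sin(θ₃−θ₄)].
Numerator sine = +0.60599; denominator sine = -0.46020.
Result = 0.0161·39.52·(+0.60599) / (0.044·(-0.46020)) = -19.042 rad/s; magnitude 19.042 rad/s.

19.0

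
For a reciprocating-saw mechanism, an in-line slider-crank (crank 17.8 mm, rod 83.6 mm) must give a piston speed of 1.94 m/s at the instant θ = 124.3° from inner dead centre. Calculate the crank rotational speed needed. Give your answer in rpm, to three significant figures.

1430

For an in-line slider-crank, |v_piston| = rω|sinθ|·[1 + r cosθ/√(L² − r² sin²θ)].
With r = 0.0178 m, L = 0.0836 m, θ = 124.3°: the bracketed kinematic factor |dx/dθ| = 0.012912 m.
ω = v/|dx/dθ| = 1.94/0.012912 = 150.24 rad/s.
N = 60ω/(2π) = 1434.7 rpm.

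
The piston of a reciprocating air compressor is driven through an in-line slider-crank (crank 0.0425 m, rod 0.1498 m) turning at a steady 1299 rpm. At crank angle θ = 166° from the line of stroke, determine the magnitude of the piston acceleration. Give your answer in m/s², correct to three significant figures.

ω = 2π·1299/60 = 136 rad/s
x(θ) = r cosθ + √(L² − r² sin²θ); with ω constant, a = ω²·d²x/dθ².
d²x/dθ² = −r cosθ − r²(cos2θ)/√u − r⁴ sin²2θ/(4u^{3/2}),  u = L² − r² sin²θ = 0.0223343 m².
Substituting r = 0.0425 m, L = 0.1498 m, θ = 166°: d²x/dθ² = +0.030512 m.
a = ω²·d²x/dθ² = (136)²·(+0.030512) = +564.61 m/s²;  |a| = 564.61 m/s².

565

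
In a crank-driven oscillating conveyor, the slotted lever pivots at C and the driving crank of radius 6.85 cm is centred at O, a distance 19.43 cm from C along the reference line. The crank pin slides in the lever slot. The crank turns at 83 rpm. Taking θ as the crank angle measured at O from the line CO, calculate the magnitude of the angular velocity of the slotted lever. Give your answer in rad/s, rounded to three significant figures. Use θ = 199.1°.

ω = 8.692 rad/s (from 83 rpm).
Crank pin A relative to C: A = (d + r cosθ, r sinθ); lever angle φ = atan2(r sinθ, d + r cosθ).
Differentiating tanφ: φ̇ = rω(d cosθ + r)/(d² + r² + 2dr cosθ).
d² + r² + 2dr cosθ = |CA|² = 0.0172911 m²;  d cosθ + r = -0.1151 m.
|ω_lever| = |0.0685·8.692·-0.1151| / 0.0172911 = 3.9634 rad/s.

3.96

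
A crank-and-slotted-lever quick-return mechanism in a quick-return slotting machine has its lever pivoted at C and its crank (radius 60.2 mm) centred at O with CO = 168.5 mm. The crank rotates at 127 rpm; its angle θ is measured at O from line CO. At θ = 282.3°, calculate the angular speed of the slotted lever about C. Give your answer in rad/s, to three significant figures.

2.12

ω = 13.3 rad/s (from 127 rpm).
Crank pin A relative to C: A = (d + r cosθ, r sinθ); lever angle φ = atan2(r sinθ, d + r cosθ).
Differentiating tanφ: φ̇ = rω(d cosθ + r)/(d² + r² + 2dr cosθ).
d² + r² + 2dr cosθ = |CA|² = 0.0363381 m²;  d cosθ + r = +0.096096 m.
|ω_lever| = |0.0602·13.3·+0.096096| / 0.0363381 = 2.1172 rad/s.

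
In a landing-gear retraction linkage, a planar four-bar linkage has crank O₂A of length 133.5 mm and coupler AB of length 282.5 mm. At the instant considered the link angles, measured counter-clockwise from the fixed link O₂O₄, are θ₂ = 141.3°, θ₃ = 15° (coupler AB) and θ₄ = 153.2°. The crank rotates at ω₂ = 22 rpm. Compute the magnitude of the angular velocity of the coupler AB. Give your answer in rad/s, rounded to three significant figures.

0.337

ω₂ = 2.304 rad/s (from 22 rpm).
Differentiating the loop-closure r₂e^{iθ₂}+r₃e^{iθ₃}=r₁+r₄e^{iθ₄} gives r₂ω₂e^{iθ₂}+r₃ω₃e^{iθ₃}=r₄ω₄e^{iθ₄}.
Eliminating the other unknown: ω₃ = r₂ω₂ sin(θ₄−θ₂) / [r₃ sin(θ₃−θ₄)].
Numerator sine = +0.20620; denominator sine = -0.66653.
Result = 0.1335·2.304·(+0.20620) / (0.2825·(-0.66653)) = -0.33681 rad/s; magnitude 0.33681 rad/s.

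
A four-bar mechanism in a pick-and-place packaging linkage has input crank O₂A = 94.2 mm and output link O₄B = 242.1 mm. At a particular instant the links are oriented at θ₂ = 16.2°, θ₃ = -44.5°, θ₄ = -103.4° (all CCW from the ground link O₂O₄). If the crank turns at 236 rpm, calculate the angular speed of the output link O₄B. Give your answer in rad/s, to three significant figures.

ω₂ = 24.71 rad/s (from 236 rpm).
Differentiating the loop-closure r₂e^{iθ₂}+r₃e^{iθ₃}=r₁+r₄e^{iθ₄} gives r₂ω₂e^{iθ₂}+r₃ω₃e^{iθ₃}=r₄ω₄e^{iθ₄}.
Eliminating the other unknown: ω₄ = r₂ω₂ sin(θ₂−θ₃) / [r₄ sin(θ₄−θ₃)].
Numerator sine = +0.87207; denominator sine = -0.85627.
Result = 0.0942·24.71·(+0.87207) / (0.2421·(-0.85627)) = -9.7935 rad/s; magnitude 9.7935 rad/s.

9.79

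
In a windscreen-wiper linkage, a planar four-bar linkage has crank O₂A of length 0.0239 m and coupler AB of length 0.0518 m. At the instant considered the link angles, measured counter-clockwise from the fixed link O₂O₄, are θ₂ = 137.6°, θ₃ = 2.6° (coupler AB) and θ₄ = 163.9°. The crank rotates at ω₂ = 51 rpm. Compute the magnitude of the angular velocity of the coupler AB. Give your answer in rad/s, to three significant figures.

ω₂ = 5.341 rad/s (from 51 rpm).
Differentiating the loop-closure r₂e^{iθ₂}+r₃e^{iθ₃}=r₁+r₄e^{iθ₄} gives r₂ω₂e^{iθ₂}+r₃ω₃e^{iθ₃}=r₄ω₄e^{iθ₄}.
Eliminating the other unknown: ω₃ = r₂ω₂ sin(θ₄−θ₂) / [r₃ sin(θ₃−θ₄)].
Numerator sine = +0.44307; denominator sine = -0.32061.
Result = 0.0239·5.341·(+0.44307) / (0.0518·(-0.32061)) = -3.4053 rad/s; magnitude 3.4053 rad/s.

3.41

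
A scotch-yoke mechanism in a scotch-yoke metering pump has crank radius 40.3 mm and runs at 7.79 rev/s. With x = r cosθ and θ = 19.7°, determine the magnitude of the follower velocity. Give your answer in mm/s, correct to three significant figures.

ω = 48.95 rad/s (from 7.79 rev/s).
x = r cosθ ⇒ ẋ = −rω sinθ.
|v| = rω|sinθ| = 0.0403·48.95·|sin 19.7°| = 0.66493 m/s = 664.93 mm/s.

665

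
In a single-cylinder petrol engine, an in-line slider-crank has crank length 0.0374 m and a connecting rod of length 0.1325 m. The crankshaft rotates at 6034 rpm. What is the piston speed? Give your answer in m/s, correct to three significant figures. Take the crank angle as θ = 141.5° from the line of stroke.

11.4

ω = 2π·6034/60 = 631.9 rad/s
For an in-line slider-crank, x = r cosθ + √(L² − r² sin²θ), so v = −rω sinθ·[1 + r cosθ/√(L² − r² sin²θ)].
With r = 0.0374 m, L = 0.1325 m, θ = 141.5°: √(L² − r² sin²θ) = 0.13044 m.
v = −0.0374·631.9·0.62251·[1 + 0.0374·-0.78261/0.13044] = -11.41 m/s.
|v| = 11.41 m/s.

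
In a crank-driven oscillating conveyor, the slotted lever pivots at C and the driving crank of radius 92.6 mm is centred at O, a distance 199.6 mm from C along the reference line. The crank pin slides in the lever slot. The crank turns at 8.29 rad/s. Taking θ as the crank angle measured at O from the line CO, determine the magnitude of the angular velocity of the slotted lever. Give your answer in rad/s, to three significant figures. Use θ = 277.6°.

ω = 8.29 rad/s
Crank pin A relative to C: A = (d + r cosθ, r sinθ); lever angle φ = atan2(r sinθ, d + r cosθ).
Differentiating tanφ: φ̇ = rω(d cosθ + r)/(d² + r² + 2dr cosθ).
d² + r² + 2dr cosθ = |CA|² = 0.0533039 m²;  d cosθ + r = +0.119 m.
|ω_lever| = |0.0926·8.29·+0.119| / 0.0533039 = 1.7138 rad/s.

1.71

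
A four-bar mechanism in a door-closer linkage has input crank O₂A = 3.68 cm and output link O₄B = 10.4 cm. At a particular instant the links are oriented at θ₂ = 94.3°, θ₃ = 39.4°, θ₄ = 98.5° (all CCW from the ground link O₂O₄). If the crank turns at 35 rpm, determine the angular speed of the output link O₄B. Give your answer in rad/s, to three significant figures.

1.24

ω₂ = 3.665 rad/s (from 35 rpm).
Differentiating the loop-closure r₂e^{iθ₂}+r₃e^{iθ₃}=r₁+r₄e^{iθ₄} gives r₂ω₂e^{iθ₂}+r₃ω₃e^{iθ₃}=r₄ω₄e^{iθ₄}.
Eliminating the other unknown: ω₄ = r₂ω₂ sin(θ₂−θ₃) / [r₄ sin(θ₄−θ₃)].
Numerator sine = +0.81815; denominator sine = +0.85806.
Result = 0.0368·3.665·(+0.81815) / (0.104·(+0.85806)) = +1.2366 rad/s; magnitude 1.2366 rad/s.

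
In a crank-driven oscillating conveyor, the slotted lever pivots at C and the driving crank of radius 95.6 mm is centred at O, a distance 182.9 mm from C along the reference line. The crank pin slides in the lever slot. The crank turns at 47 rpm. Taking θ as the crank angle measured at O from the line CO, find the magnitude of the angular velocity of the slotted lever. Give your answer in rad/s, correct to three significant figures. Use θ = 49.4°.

ω = 4.922 rad/s (from 47 rpm).
Crank pin A relative to C: A = (d + r cosθ, r sinθ); lever angle φ = atan2(r sinθ, d + r cosθ).
Differentiating tanφ: φ̇ = rω(d cosθ + r)/(d² + r² + 2dr cosθ).
d² + r² + 2dr cosθ = |CA|² = 0.0653497 m²;  d cosθ + r = +0.21463 m.
|ω_lever| = |0.0956·4.922·+0.21463| / 0.0653497 = 1.5453 rad/s.

1.55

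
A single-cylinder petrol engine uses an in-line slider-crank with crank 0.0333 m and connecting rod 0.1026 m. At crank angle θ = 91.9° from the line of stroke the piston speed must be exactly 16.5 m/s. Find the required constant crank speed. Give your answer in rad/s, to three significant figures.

501

For an in-line slider-crank, |v_piston| = rω|sinθ|·[1 + r cosθ/√(L² − r² sin²θ)].
With r = 0.0333 m, L = 0.1026 m, θ = 91.9°: the bracketed kinematic factor |dx/dθ| = 0.032903 m.
ω = v/|dx/dθ| = 16.5/0.032903 = 501.47 rad/s.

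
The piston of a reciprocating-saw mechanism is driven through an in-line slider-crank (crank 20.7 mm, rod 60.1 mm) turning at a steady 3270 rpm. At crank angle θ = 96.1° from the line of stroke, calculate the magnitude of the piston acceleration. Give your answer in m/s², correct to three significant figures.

1130

ω = 2π·3270/60 = 342.4 rad/s
x(θ) = r cosθ + √(L² − r² sin²θ); with ω constant, a = ω²·d²x/dθ².
d²x/dθ² = −r cosθ − r²(cos2θ)/√u − r⁴ sin²2θ/(4u^{3/2}),  u = L² − r² sin²θ = 0.00318836 m².
Substituting r = 0.0207 m, L = 0.0601 m, θ = 96.1°: d²x/dθ² = +0.0096054 m.
a = ω²·d²x/dθ² = (342.4)²·(+0.0096054) = +1126.3 m/s²;  |a| = 1126.3 m/s².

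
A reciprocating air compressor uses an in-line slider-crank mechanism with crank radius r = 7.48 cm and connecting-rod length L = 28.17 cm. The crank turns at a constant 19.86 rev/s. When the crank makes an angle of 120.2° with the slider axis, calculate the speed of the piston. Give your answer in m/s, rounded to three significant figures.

ω = 2π·19.9 = 124.8 rad/s
For an in-line slider-crank, x = r cosθ + √(L² − r² sin²θ), so v = −rω sinθ·[1 + r cosθ/√(L² − r² sin²θ)].
With r = 0.0748 m, L = 0.2817 m, θ = 120.2°: √(L² − r² sin²θ) = 0.27418 m.
v = −0.0748·124.8·0.86427·[1 + 0.0748·-0.50302/0.27418] = -6.96 m/s.
|v| = 6.96 m/s.

6.96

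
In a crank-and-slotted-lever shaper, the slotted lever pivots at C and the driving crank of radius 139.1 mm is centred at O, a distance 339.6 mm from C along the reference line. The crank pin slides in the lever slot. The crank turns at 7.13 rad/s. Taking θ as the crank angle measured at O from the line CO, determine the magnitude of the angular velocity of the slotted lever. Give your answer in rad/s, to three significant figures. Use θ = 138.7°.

ω = 7.13 rad/s
Crank pin A relative to C: A = (d + r cosθ, r sinθ); lever angle φ = atan2(r sinθ, d + r cosθ).
Differentiating tanφ: φ̇ = rω(d cosθ + r)/(d² + r² + 2dr cosθ).
d² + r² + 2dr cosθ = |CA|² = 0.0637 m²;  d cosθ + r = -0.11603 m.
|ω_lever| = |0.1391·7.13·-0.11603| / 0.0637 = 1.8065 rad/s.

1.81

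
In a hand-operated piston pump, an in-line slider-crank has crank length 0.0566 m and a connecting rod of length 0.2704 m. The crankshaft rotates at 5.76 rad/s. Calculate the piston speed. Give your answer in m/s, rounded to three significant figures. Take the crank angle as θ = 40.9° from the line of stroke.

ω = 5.76 rad/s
For an in-line slider-crank, x = r cosθ + √(L² − r² sin²θ), so v = −rω sinθ·[1 + r cosθ/√(L² − r² sin²θ)].
With r = 0.0566 m, L = 0.2704 m, θ = 40.9°: √(L² − r² sin²θ) = 0.26785 m.
v = −0.0566·5.76·0.65474·[1 + 0.0566·0.75585/0.26785] = -0.24755 m/s.
|v| = 0.24755 m/s.

0.248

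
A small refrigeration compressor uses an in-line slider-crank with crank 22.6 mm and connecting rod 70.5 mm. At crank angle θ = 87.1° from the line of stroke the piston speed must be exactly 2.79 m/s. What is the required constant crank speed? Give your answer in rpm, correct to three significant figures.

1160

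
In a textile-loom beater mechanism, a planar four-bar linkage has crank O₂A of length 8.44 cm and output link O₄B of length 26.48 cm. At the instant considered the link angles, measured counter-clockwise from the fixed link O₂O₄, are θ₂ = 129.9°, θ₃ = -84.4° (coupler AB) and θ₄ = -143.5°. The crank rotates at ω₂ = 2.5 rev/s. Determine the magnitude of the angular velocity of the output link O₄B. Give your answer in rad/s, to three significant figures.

ω₂ = 15.71 rad/s (from 2.5 rev/s).
Differentiating the loop-closure r₂e^{iθ₂}+r₃e^{iθ₃}=r₁+r₄e^{iθ₄} gives r₂ω₂e^{iθ₂}+r₃ω₃e^{iθ₃}=r₄ω₄e^{iθ₄}.
Eliminating the other unknown: ω₄ = r₂ω₂ sin(θ₂−θ₃) / [r₄ sin(θ₄−θ₃)].
Numerator sine = -0.56353; denominator sine = -0.85806.
Result = 0.0844·15.71·(-0.56353) / (0.2648·(-0.85806)) = +3.288 rad/s; magnitude 3.288 rad/s.

3.29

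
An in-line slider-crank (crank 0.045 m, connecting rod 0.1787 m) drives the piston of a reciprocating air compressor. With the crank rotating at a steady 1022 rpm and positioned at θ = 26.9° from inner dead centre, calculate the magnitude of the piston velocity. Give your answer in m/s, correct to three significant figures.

2.67

ω = 2π·1022/60 = 107 rad/s
For an in-line slider-crank, x = r cosθ + √(L² − r² sin²θ), so v = −rω sinθ·[1 + r cosθ/√(L² − r² sin²θ)].
With r = 0.045 m, L = 0.1787 m, θ = 26.9°: √(L² − r² sin²θ) = 0.17754 m.
v = −0.045·107·0.45243·[1 + 0.045·0.89180/0.17754] = -2.6715 m/s.
|v| = 2.6715 m/s.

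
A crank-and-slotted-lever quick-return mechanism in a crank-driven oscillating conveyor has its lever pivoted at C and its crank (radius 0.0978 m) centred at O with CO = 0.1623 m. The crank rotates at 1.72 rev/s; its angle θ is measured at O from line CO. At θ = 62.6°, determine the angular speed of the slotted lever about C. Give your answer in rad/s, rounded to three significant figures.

3.61

ω = 10.81 rad/s (from 1.72 rev/s).
Crank pin A relative to C: A = (d + r cosθ, r sinθ); lever angle φ = atan2(r sinθ, d + r cosθ).
Differentiating tanφ: φ̇ = rω(d cosθ + r)/(d² + r² + 2dr cosθ).
d² + r² + 2dr cosθ = |CA|² = 0.0505156 m²;  d cosθ + r = +0.17249 m.
|ω_lever| = |0.0978·10.81·+0.17249| / 0.0505156 = 3.609 rad/s.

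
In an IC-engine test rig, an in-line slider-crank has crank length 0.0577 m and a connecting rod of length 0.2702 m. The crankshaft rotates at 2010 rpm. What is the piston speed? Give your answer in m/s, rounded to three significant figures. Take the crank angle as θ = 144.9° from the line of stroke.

5.75

ω = 2π·2010/60 = 210.5 rad/s
For an in-line slider-crank, x = r cosθ + √(L² − r² sin²θ), so v = −rω sinθ·[1 + r cosθ/√(L² − r² sin²θ)].
With r = 0.0577 m, L = 0.2702 m, θ = 144.9°: √(L² − r² sin²θ) = 0.26816 m.
v = −0.0577·210.5·0.57501·[1 + 0.0577·-0.81815/0.26816] = -5.7541 m/s.
|v| = 5.7541 m/s.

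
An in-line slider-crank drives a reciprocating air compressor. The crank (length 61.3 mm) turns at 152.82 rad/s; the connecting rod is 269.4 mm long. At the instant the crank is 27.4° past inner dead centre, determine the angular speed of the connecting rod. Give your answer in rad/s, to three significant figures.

ω = 152.8 rad/s
The rod makes angle φ with the slider axis where L sinφ = r sinθ; differentiating, L cosφ·φ̇ = r ω cosθ.
L cosφ = √(L² − r² sin²θ) = 0.26792 m.
|ω_rod| = r ω |cosθ| / √(L² − r² sin²θ) = 0.0613·152.8·0.88782/0.26792 = 31.043 rad/s.

31.0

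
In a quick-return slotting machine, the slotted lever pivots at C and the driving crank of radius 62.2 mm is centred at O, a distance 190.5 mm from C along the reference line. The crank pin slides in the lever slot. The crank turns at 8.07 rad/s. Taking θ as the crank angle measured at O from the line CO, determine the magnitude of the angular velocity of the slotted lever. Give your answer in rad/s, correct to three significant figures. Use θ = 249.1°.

0.0912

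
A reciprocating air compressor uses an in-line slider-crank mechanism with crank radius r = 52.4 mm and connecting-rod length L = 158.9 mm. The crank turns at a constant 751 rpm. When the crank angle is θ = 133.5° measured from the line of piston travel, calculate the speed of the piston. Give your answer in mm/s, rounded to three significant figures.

2290

ω = 2π·751/60 = 78.64 rad/s
For an in-line slider-crank, x = r cosθ + √(L² − r² sin²θ), so v = −rω sinθ·[1 + r cosθ/√(L² − r² sin²θ)].
With r = 0.0524 m, L = 0.1589 m, θ = 133.5°: √(L² − r² sin²θ) = 0.15429 m.
v = −0.0524·78.64·0.72537·[1 + 0.0524·-0.68835/0.15429] = -2.2904 m/s.
|v| = 2.2904 m/s = 2290.4 mm/s.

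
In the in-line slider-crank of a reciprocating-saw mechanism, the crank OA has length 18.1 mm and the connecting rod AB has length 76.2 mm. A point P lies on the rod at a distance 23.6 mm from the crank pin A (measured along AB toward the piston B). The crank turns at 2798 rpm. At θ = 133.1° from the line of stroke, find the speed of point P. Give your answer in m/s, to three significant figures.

ω = 293 rad/s.  Crank-pin speed |V_A| = rω = 5.3034 m/s, perpendicular to OA.
Rod angle: sinφ = −(r/L) sinθ ⇒ φ = -9.988°; ω_rod = −rω cosθ/√(L²−r²sin²θ) = +48.287 rad/s.
V_P = V_A + ω_rod × AP, with AP = 0.0236 m along the rod.
Components: V_Px = −rω sinθ − a·ω_rod·sinφ = -3.6747 m/s;  V_Py = rω cosθ + a·ω_rod·cosφ = -2.5014 m/s.
|V_P| = √(V_Px² + V_Py²) = 4.4453 m/s.

4.45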